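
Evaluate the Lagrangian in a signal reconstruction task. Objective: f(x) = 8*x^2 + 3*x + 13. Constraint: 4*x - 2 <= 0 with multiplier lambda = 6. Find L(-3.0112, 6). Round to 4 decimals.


Step 1: Evaluate f(x).
f(-3.0112) = 8*(-3.0112)^2 + 3*(-3.0112) + 13 = 76.505
Step 2: Evaluate g(x).
g(-3.0112) = 4*-3.0112 - 2 = -14.0448
Step 3: Compute Lagrangian.
L = 76.505 + 6*-14.0448 = -7.7638


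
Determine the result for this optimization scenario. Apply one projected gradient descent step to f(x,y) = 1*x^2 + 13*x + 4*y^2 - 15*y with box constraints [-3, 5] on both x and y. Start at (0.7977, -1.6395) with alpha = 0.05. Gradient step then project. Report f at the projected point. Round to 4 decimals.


Step 1: Compute gradient at (0.7977, -1.6395).
grad_x = 2*1*0.7977 + 13 = 14.5954
grad_y = 2*4*-1.6395 - 15 = -28.116
Step 2: Gradient step.
x_raw = 0.7977 - 0.05*14.5954 = 0.0679
y_raw = -1.6395 - 0.05*-28.116 = -0.2337
Step 3: Project onto [-3, 5].
x_proj = clip(0.0679) = 0.0679
y_proj = clip(-0.2337) = -0.2337
Step 4: Evaluate f.
f(0.0679, -0.2337) = 4.6117


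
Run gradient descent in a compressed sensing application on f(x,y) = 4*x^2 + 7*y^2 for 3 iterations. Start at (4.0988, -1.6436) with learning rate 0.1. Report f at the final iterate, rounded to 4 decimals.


Gradient descent on f(x,y) = 4*x^2 + 7*y^2.
Starting point: (4.0988, -1.6436), alpha = 0.1
Step 1: grad_x = 2*4*4.0988 = 32.7904, grad_y = 2*7*-1.6436 = -23.0104
  x_1 = 4.0988 - 0.1*32.7904 = 0.8198
  y_1 = -1.6436 - 0.1*-23.0104 = 0.6574
Step 2: grad_x = 2*4*0.8198 = 6.5581, grad_y = 2*7*0.6574 = 9.2042
  x_2 = 0.8198 - 0.1*6.5581 = 0.164
  y_2 = 0.6574 - 0.1*9.2042 = -0.263
Step 3: grad_x = 2*4*0.164 = 1.3116, grad_y = 2*7*-0.263 = -3.6817
  x_3 = 0.164 - 0.1*1.3116 = 0.0328
  y_3 = -0.263 - 0.1*-3.6817 = 0.1052
f(0.0328, 0.1052) = 4*0.0328^2 + 7*0.1052^2 = 0.0818


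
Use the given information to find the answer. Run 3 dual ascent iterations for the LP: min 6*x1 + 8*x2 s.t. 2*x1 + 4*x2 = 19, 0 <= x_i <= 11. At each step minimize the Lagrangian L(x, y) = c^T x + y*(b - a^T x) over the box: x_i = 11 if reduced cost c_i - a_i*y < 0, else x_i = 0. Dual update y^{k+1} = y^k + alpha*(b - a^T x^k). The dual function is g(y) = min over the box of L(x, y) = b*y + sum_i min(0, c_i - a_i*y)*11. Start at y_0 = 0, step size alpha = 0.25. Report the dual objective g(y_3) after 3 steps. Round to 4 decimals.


Dual ascent for LP: min 6*x1 + 8*x2, 2*x1 + 4*x2 = 19, 0 <= x_i <= 11
Step 1: y^k = 0.0, reduced costs: (6.0, 8.0)
  x^k = (0.0, 0.0), subgradient = b - a^T x = 19.0
  y^{k+1} = 0.0 + 0.25*19.0 = 4.75
Step 2: y^k = 4.75, reduced costs: (-3.5, -11.0)
  x^k = (11.0, 11.0), subgradient = b - a^T x = -47.0
  y^{k+1} = 4.75 + 0.25*-47.0 = -7.0
Step 3: y^k = -7.0, reduced costs: (20.0, 36.0)
  x^k = (0.0, 0.0), subgradient = b - a^T x = 19.0
  y^{k+1} = -7.0 + 0.25*19.0 = -2.25
Dual objective at y_3 = -2.25: reduced costs (10.5, 17.0), box minimizer x = (0.0, 0.0)
g(y_3) = b*y + (c1 - a1*y)*x1 + (c2 - a2*y)*x2 = 19*(-2.25) + 10.5*0.0 + 17.0*0.0 = -42.75 + 0.0 + 0.0 = -42.75


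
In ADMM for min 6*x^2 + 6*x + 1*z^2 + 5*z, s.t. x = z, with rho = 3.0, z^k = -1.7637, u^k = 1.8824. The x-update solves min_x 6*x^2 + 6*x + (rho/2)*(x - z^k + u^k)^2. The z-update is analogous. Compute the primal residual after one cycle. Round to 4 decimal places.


ADMM iteration with rho = 3.0, z^k = -1.7637, u^k = 1.8824
Step 1: x-update.
Minimize 6*x^2 + 6*x + (3.0/2)*(x + 1.7637 + 1.8824)^2
FOC: (2*6 + 3.0)*x = -6 + 3.0*(-1.7637 - 1.8824)
x^{k+1} = -1.1292
Step 2: z-update.
Minimize 1*z^2 + 5*z + (3.0/2)*(-1.1292 - z + 1.8824)^2
FOC: (2*1 + 3.0)*z = -5 + 3.0*(-1.1292 + 1.8824)
z^{k+1} = -0.5481
Step 3: u-update.
u^{k+1} = 1.8824 - 1.1292 + 0.5481 = 1.3013
Step 4: Primal residual = |-1.1292 + 0.5481| = 0.5811


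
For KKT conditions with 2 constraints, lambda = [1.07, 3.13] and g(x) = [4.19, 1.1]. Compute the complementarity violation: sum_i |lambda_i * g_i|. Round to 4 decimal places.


KKT complementary slackness check:
lambda_1 * g_1 = 1.07 * 4.19 = 4.4833
lambda_2 * g_2 = 3.13 * 1.1 = 3.443
Total violation = 4.4833 + 3.443 = 7.9263


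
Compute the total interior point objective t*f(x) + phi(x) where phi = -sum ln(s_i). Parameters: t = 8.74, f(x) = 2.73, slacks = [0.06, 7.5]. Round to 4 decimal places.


Step 1: Compute log-barrier.
ln values: [-2.8134, 2.0149]
phi = -(-2.8134 + 2.0149) = 0.7985
Step 2: Compute augmented objective.
t*f(x) = 8.74*2.73 = 23.8602
Total = 23.8602 + 0.7985 = 24.6587


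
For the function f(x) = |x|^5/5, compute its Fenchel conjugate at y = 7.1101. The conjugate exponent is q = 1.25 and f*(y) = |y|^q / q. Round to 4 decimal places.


The conjugate exponent q satisfies 1/p + 1/q = 1.
p = 5, so q = 5/(5 - 1) = 1.25
|y|^q = 7.1101^1.25 = 11.6103
f*(7.1101) = 11.6103 / 1.25 = 9.2883


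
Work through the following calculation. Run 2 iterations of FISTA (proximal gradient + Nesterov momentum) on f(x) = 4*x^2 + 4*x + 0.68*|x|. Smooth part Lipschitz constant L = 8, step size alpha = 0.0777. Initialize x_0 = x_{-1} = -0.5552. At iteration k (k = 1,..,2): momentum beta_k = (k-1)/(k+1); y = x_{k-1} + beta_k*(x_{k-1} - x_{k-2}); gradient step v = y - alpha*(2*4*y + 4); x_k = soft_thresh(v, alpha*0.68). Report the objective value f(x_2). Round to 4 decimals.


FISTA on f(x) = 4*x^2 + 4*x + 0.68*|x|
L = 8, alpha = 0.0777
Iteration 1: beta = 0.0, y = -0.5552 + 0.0*(-0.5552 + 0.5552) = -0.5552
  grad(y) = -0.4416, v = y - alpha*grad = -0.5209
  prox(v) = soft_thresh(-0.5209, 0.0528) = -0.4681
Iteration 2: beta = 0.3333, y = -0.4681 + 0.3333*(-0.4681 + 0.5552) = -0.439
  grad(y) = 0.488, v = y - alpha*grad = -0.4769
  prox(v) = soft_thresh(-0.4769, 0.0528) = -0.4241
f(x_2) = 4*(-0.4241)^2 + 4*(-0.4241) + 0.68*|-0.4241| = -0.6886


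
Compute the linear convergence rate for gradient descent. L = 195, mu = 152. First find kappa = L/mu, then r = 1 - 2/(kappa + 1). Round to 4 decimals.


Step 1: Compute the condition number.
kappa = L/mu = 195/152 = 1.2829
Step 2: Compute the convergence rate.
r = 1 - 2/(kappa + 1) = 1 - 2*mu/(L + mu) = (L - mu)/(L + mu) = 43/347 = 0.1239


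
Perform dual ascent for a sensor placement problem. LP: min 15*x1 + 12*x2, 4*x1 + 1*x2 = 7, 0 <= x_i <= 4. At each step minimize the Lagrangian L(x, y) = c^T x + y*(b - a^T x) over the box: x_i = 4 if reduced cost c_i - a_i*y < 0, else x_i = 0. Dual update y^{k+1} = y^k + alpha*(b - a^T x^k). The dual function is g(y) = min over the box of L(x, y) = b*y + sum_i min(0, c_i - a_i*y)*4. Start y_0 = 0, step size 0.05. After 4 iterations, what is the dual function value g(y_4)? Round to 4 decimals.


Dual ascent for LP: min 15*x1 + 12*x2, 4*x1 + 1*x2 = 7, 0 <= x_i <= 4
Step 1: y^k = 0.0, reduced costs: (15.0, 12.0)
  x^k = (0.0, 0.0), subgradient = b - a^T x = 7.0
  y^{k+1} = 0.0 + 0.05*7.0 = 0.35
Step 2: y^k = 0.35, reduced costs: (13.6, 11.65)
  x^k = (0.0, 0.0), subgradient = b - a^T x = 7.0
  y^{k+1} = 0.35 + 0.05*7.0 = 0.7
Step 3: y^k = 0.7, reduced costs: (12.2, 11.3)
  x^k = (0.0, 0.0), subgradient = b - a^T x = 7.0
  y^{k+1} = 0.7 + 0.05*7.0 = 1.05
Step 4: y^k = 1.05, reduced costs: (10.8, 10.95)
  x^k = (0.0, 0.0), subgradient = b - a^T x = 7.0
  y^{k+1} = 1.05 + 0.05*7.0 = 1.4
Dual objective at y_4 = 1.4: reduced costs (9.4, 10.6), box minimizer x = (0.0, 0.0)
g(y_4) = b*y + (c1 - a1*y)*x1 + (c2 - a2*y)*x2 = 7*1.4 + 9.4*0.0 + 10.6*0.0 = 9.8 + 0.0 + 0.0 = 9.8


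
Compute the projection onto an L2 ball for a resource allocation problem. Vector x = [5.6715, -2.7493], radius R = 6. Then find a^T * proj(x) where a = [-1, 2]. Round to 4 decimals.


Step 1: Compute ||x|| (intermediates to 6 decimals).
||x|| = sqrt(5.6715^2 + (-2.7493)^2) = 6.302742
Step 2: Project.
Since ||x|| > R, scale = R/||x|| = 6/6.302742 = 0.951967, proj(x) = scale * x
proj(x) = [5.399081, -2.617243]
Step 3: Dot product.
a^T * proj(x) = -1*5.399081 + 2*(-2.617243) = -10.6336


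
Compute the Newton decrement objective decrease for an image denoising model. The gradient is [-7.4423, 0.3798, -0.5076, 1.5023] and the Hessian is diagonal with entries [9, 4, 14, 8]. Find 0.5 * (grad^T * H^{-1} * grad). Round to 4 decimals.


Step 1: H is diagonal, so H^(-1) * g = [-0.8269, 0.095, -0.0363, 0.1878].
Step 2: g^T H^(-1) g = sum_i g_i^2 / H_ii
  = (-7.4423)^2/9 + (0.3798)^2/4 + (-0.5076)^2/14 + (1.5023)^2/8
  = 6.1542 + 0.0361 + 0.0184 + 0.2821 = 6.4908
Step 3: Objective decrease = 0.5 * g^T H^(-1) g = 3.2454


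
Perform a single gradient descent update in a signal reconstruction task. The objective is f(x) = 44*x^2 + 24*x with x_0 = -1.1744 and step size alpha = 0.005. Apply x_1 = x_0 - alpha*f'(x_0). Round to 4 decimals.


We compute the gradient at x_0 and apply the update.
f'(x) = 88*x + 24
f'(-1.1744) = 88*-1.1744 + 24 = -79.3472
x_1 = -1.1744 - 0.005*-79.3472 = -0.7777


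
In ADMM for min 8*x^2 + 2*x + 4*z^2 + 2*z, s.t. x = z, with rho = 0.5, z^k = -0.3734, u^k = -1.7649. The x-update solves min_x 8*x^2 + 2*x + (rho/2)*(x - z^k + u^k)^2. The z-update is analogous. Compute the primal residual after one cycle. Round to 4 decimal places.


ADMM iteration with rho = 0.5, z^k = -0.3734, u^k = -1.7649
Step 1: x-update.
Minimize 8*x^2 + 2*x + (0.5/2)*(x + 0.3734 - 1.7649)^2
FOC: (2*8 + 0.5)*x = -2 + 0.5*(-0.3734 + 1.7649)
x^{k+1} = -0.079
Step 2: z-update.
Minimize 4*z^2 + 2*z + (0.5/2)*(-0.079 - z - 1.7649)^2
FOC: (2*4 + 0.5)*z = -2 + 0.5*(-0.079 - 1.7649)
z^{k+1} = -0.3438
Step 3: u-update.
u^{k+1} = -1.7649 - 0.079 + 0.3438 = -1.5002
Step 4: Primal residual = |-0.079 + 0.3438| = 0.2647


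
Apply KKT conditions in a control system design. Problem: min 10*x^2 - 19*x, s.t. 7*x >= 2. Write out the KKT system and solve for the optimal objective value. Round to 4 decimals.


Step 1: Try lambda = 0 (constraint inactive).
Stationarity: 2*10*x - 19 = 0
x* = 19/(2*10) = 0.95
Check constraint: 7*0.95 = 6.65 >= 2 -- satisfied.
Step 2: Compute optimal value.
f(x*) = 10*0.95^2 - 19*0.95 = -9.025


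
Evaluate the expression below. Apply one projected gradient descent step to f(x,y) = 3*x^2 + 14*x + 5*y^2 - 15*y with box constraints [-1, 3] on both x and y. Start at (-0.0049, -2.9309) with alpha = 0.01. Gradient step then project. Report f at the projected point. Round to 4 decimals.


Step 1: Compute gradient at (-0.0049, -2.9309).
grad_x = 2*3*-0.0049 + 14 = 13.9706
grad_y = 2*5*-2.9309 - 15 = -44.309
Step 2: Gradient step.
x_raw = -0.0049 - 0.01*13.9706 = -0.1446
y_raw = -2.9309 - 0.01*-44.309 = -2.4878
Step 3: Project onto [-1, 3].
x_proj = clip(-0.1446) = -0.1446
y_proj = clip(-2.4878) = -1.0
Step 4: Evaluate f.
f(-0.1446, -1.0) = 18.0382


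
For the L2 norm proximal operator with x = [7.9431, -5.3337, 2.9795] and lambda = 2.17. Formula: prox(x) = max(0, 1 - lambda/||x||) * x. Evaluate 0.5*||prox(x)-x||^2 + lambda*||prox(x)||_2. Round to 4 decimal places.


Step 1: Compute ||x||.
||x|| = 10.0209
Step 2: Compute scaling factor.
scale = max(0, 1 - 2.17/10.0209) = 0.7835
Step 3: prox(x) = [6.223, -4.1787, 2.3343]
||prox(x)|| = 7.8509
Step 4: Proximal objective.
0.5*||prox-x||^2 = 2.3545
lambda*||prox|| = 17.0365
Total = 19.3909


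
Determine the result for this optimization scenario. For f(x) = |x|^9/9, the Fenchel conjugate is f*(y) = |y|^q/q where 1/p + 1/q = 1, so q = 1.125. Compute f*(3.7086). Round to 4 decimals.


The conjugate exponent q satisfies 1/p + 1/q = 1.
p = 9, so q = 9/(9 - 1) = 1.125
|y|^q = 3.7086^1.125 = 4.3688
f*(3.7086) = 4.3688 / 1.125 = 3.8834


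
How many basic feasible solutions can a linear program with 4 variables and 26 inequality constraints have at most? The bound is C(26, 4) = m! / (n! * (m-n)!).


Each vertex corresponds to some choice of n active constraints out of m, so the number of vertices is at most C(m, n) = m! / (n!(m-n)!).
m = 26, n = 4
Numerator: 26 * 25 * 24 * 23
Denominator: 4! = 24
C(26, 4) = 14950


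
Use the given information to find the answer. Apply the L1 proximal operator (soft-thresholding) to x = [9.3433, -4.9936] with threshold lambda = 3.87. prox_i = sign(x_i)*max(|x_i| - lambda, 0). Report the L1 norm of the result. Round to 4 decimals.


Soft-thresholding with lambda = 3.87:
prox(9.3433) = sign(9.3433)*max(|9.3433| - 3.87, 0) = 5.4733
prox(-4.9936) = sign(-4.9936)*max(|-4.9936| - 3.87, 0) = -1.1236
prox(x) = [5.4733, -1.1236]
||prox(x)||_1 = 5.4733 + 1.1236 = 6.5969


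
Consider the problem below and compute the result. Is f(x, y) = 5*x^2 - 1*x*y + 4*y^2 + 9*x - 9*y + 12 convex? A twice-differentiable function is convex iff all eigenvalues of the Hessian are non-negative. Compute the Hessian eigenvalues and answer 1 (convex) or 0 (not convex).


The Hessian of f(x,y) = 5*x^2 - 1*x*y + 4*y^2 + 9*x - 9*y + 12 is:
H = [[10, -1], [-1, 8]]
Trace = 10 + 8 = 18
Determinant = 10*8 - (-1)^2 = 79
Discriminant = (18)^2 - 4*79 = 8.0
Eigenvalues: lambda_1 = 7.5858, lambda_2 = 10.4142
The function is convex.

1


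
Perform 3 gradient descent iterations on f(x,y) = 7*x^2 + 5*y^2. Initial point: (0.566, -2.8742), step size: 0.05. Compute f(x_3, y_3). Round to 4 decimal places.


Gradient descent on f(x,y) = 7*x^2 + 5*y^2.
Starting point: (0.566, -2.8742), alpha = 0.05
Step 1: grad_x = 2*7*0.566 = 7.924, grad_y = 2*5*-2.8742 = -28.742
  x_1 = 0.566 - 0.05*7.924 = 0.1698
  y_1 = -2.8742 - 0.05*-28.742 = -1.4371
Step 2: grad_x = 2*7*0.1698 = 2.3772, grad_y = 2*5*-1.4371 = -14.371
  x_2 = 0.1698 - 0.05*2.3772 = 0.0509
  y_2 = -1.4371 - 0.05*-14.371 = -0.7186
Step 3: grad_x = 2*7*0.0509 = 0.7132, grad_y = 2*5*-0.7186 = -7.1855
  x_3 = 0.0509 - 0.05*0.7132 = 0.0153
  y_3 = -0.7186 - 0.05*-7.1855 = -0.3593
f(0.0153, -0.3593) = 7*0.0153^2 + 5*(-0.3593)^2 = 0.647


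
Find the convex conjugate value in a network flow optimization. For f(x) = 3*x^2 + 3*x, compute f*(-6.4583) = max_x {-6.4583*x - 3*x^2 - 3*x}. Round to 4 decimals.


f*(y) = sup_x {y*x - a*x^2 - b*x} = sup_x {(y-b)*x - a*x^2}
FOC: (y - b) - 2a*x = 0 => x* = (y - b)/(2a)
x* = (-6.4583 - 3)/(2*3) = -1.5764
f*(-6.4583) = (y-b)^2/(4a) = (-6.4583 - 3)^2/(4*3)
= 89.4594/12 = 7.455


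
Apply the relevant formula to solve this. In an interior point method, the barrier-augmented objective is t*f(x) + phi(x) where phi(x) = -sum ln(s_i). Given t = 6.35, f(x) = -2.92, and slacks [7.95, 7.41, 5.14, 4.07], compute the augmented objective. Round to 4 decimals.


Step 1: Compute log-barrier.
ln values: [2.0732, 2.0028, 1.6371, 1.4036]
phi = -(2.0732 + 2.0028 + 1.6371 + 1.4036) = -7.1167
Step 2: Compute augmented objective.
t*f(x) = 6.35*-2.92 = -18.542
Total = -18.542 - 7.1167 = -25.6587


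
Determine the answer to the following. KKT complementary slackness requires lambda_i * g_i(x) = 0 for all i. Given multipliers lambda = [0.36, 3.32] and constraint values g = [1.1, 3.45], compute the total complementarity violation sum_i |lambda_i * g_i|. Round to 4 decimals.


KKT complementary slackness check:
lambda_1 * g_1 = 0.36 * 1.1 = 0.396
lambda_2 * g_2 = 3.32 * 3.45 = 11.454
Total violation = 0.396 + 11.454 = 11.85


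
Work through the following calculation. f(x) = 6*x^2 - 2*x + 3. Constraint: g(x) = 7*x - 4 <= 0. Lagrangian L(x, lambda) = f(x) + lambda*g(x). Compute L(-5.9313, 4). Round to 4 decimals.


Step 1: Evaluate f(x).
f(-5.9313) = 6*(-5.9313)^2 - 2*(-5.9313) + 3 = 225.9445
Step 2: Evaluate g(x).
g(-5.9313) = 7*-5.9313 - 4 = -45.5191
Step 3: Compute Lagrangian.
L = 225.9445 + 4*-45.5191 = 43.8681


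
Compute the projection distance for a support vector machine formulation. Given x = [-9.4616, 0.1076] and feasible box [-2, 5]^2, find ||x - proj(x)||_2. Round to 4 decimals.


Project each component onto [-2, 5].
clip(-9.4616) = -2.0, clip(0.1076) = 0.1076
Projection = [-2.0, 0.1076]
Squared diffs: [55.6755, 0.0]
Distance = sqrt(55.6755) = 7.4616


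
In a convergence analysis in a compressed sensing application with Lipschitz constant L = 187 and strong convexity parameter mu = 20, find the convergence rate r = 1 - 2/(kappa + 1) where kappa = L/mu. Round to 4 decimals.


Step 1: Compute the condition number.
kappa = L/mu = 187/20 = 9.35
Step 2: Compute the convergence rate.
r = 1 - 2/(kappa + 1) = 1 - 2*mu/(L + mu) = (L - mu)/(L + mu) = 167/207 = 0.8068


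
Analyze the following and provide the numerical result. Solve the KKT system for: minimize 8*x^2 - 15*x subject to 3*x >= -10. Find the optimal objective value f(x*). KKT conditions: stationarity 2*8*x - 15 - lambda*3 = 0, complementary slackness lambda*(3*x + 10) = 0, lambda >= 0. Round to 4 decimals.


Step 1: Try lambda = 0 (constraint inactive).
Stationarity: 2*8*x - 15 = 0
x* = 15/(2*8) = 0.9375
Check constraint: 3*0.9375 = 2.8125 >= -10 -- satisfied.
Step 2: Compute optimal value.
f(x*) = 8*0.9375^2 - 15*0.9375 = -7.0313


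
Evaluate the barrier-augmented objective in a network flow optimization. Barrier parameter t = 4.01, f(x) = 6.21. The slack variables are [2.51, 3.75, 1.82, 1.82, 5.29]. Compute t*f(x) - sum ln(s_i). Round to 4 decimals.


Step 1: Compute log-barrier.
ln values: [0.9203, 1.3218, 0.5988, 0.5988, 1.6658]
phi = -(0.9203 + 1.3218 + 0.5988 + 0.5988 + 1.6658) = -5.1055
Step 2: Compute augmented objective.
t*f(x) = 4.01*6.21 = 24.9021
Total = 24.9021 - 5.1055 = 19.7966


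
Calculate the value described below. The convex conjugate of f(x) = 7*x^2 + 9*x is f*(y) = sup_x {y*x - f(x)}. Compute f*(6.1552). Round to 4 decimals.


f*(y) = sup_x {y*x - a*x^2 - b*x} = sup_x {(y-b)*x - a*x^2}
FOC: (y - b) - 2a*x = 0 => x* = (y - b)/(2a)
x* = (6.1552 - 9)/(2*7) = -0.2032
f*(6.1552) = (y-b)^2/(4a) = (6.1552 - 9)^2/(4*7)
= 8.0929/28 = 0.289


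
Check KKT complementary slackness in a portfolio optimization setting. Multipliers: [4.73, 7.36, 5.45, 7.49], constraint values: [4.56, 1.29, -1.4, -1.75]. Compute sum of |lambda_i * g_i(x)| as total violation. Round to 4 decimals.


KKT complementary slackness check:
lambda_1 * g_1 = 4.73 * 4.56 = 21.5688
lambda_2 * g_2 = 7.36 * 1.29 = 9.4944
lambda_3 * g_3 = 5.45 * -1.4 = -7.63
lambda_4 * g_4 = 7.49 * -1.75 = -13.1075
Total violation = 21.5688 + 9.4944 + 7.63 + 13.1075 = 51.8007


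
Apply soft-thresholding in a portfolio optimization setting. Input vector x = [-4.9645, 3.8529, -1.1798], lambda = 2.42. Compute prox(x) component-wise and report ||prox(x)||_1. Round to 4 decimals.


Soft-thresholding with lambda = 2.42:
prox(-4.9645) = sign(-4.9645)*max(|-4.9645| - 2.42, 0) = -2.5445
prox(3.8529) = sign(3.8529)*max(|3.8529| - 2.42, 0) = 1.4329
prox(-1.1798) = sign(-1.1798)*max(|-1.1798| - 2.42, 0) = 0.0
prox(x) = [-2.5445, 1.4329, 0.0]
||prox(x)||_1 = 2.5445 + 1.4329 + 0.0 = 3.9774


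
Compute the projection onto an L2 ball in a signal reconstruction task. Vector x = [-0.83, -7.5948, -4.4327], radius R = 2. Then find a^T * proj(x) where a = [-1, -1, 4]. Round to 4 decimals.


Step 1: Compute ||x|| (intermediates to 6 decimals).
||x|| = sqrt((-0.83)^2 + (-7.5948)^2 + (-4.4327)^2) = 8.83282
Step 2: Project.
Since ||x|| > R, scale = R/||x|| = 2/8.83282 = 0.226428, proj(x) = scale * x
proj(x) = [-0.187935, -1.719675, -1.003687]
Step 3: Dot product.
a^T * proj(x) = -1*(-0.187935) - 1*(-1.719675) + 4*(-1.003687) = -2.1071


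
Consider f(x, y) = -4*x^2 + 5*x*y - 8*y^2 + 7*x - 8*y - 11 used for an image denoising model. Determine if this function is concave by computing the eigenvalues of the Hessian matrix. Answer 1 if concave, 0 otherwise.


The Hessian of f(x,y) = -4*x^2 + 5*x*y - 8*y^2 + 7*x - 8*y - 11 is:
H = [[-8, 5], [5, -16]]
Trace = -8 - 16 = -24
Determinant = -8*-16 - (5)^2 = 103
Discriminant = (-24)^2 - 4*103 = 164.0
Eigenvalues: lambda_1 = -18.4031, lambda_2 = -5.5969
The function is concave.

1


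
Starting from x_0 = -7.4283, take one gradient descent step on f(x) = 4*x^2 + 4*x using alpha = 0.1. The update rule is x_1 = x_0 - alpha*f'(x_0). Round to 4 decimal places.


We compute the gradient at x_0 and apply the update.
f'(x) = 8*x + 4
f'(-7.4283) = 8*-7.4283 + 4 = -55.4264
x_1 = -7.4283 - 0.1*-55.4264 = -1.8857


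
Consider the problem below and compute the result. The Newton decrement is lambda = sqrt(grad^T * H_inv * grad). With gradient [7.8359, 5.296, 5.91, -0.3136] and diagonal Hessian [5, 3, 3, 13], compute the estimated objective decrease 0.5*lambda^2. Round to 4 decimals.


Step 1: H is diagonal, so H^(-1) * g = [1.5672, 1.7653, 1.97, -0.0241].
Step 2: g^T H^(-1) g = sum_i g_i^2 / H_ii
  = (7.8359)^2/5 + (5.296)^2/3 + (5.91)^2/3 + (-0.3136)^2/13
  = 12.2803 + 9.3492 + 11.6427 + 0.0076 = 33.2797
Step 3: Objective decrease = 0.5 * g^T H^(-1) g = 16.6399


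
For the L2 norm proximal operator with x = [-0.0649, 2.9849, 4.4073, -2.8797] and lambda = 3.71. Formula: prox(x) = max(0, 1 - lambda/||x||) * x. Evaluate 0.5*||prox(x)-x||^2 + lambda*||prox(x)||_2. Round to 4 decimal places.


Step 1: Compute ||x||.
||x|| = 6.0523
Step 2: Compute scaling factor.
scale = max(0, 1 - 3.71/6.0523) = 0.387
Step 3: prox(x) = [-0.0251, 1.1552, 1.7057, -1.1145]
||prox(x)|| = 2.3423
Step 4: Proximal objective.
0.5*||prox-x||^2 = 6.8821
lambda*||prox|| = 8.6899
Total = 15.5721


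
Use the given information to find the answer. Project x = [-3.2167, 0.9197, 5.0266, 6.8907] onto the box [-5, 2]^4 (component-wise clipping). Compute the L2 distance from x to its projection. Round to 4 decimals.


Project each component onto [-5, 2].
clip(-3.2167) = -3.2167, clip(0.9197) = 0.9197, clip(5.0266) = 2.0, clip(6.8907) = 2.0
Projection = [-3.2167, 0.9197, 2.0, 2.0]
Squared diffs: [0.0, 0.0, 9.1603, 23.9189]
Distance = sqrt(33.0792) = 5.7515


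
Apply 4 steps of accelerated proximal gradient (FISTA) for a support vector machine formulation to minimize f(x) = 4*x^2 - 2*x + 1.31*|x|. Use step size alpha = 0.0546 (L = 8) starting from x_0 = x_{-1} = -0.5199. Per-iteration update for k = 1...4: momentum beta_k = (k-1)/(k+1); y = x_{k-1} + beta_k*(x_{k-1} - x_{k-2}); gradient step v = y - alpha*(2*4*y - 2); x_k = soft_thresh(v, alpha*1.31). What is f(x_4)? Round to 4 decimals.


FISTA on f(x) = 4*x^2 - 2*x + 1.31*|x|
L = 8, alpha = 0.0546
Iteration 1: beta = 0.0, y = -0.5199 + 0.0*(-0.5199 + 0.5199) = -0.5199
  grad(y) = -6.1592, v = y - alpha*grad = -0.1836
  prox(v) = soft_thresh(-0.1836, 0.0715) = -0.1121
Iteration 2: beta = 0.3333, y = -0.1121 + 0.3333*(-0.1121 + 0.5199) = 0.0239
  grad(y) = -1.8091, v = y - alpha*grad = 0.1226
  prox(v) = soft_thresh(0.1226, 0.0715) = 0.0511
Iteration 3: beta = 0.5, y = 0.0511 + 0.5*(0.0511 + 0.1121) = 0.1327
  grad(y) = -0.9383, v = y - alpha*grad = 0.1839
  prox(v) = soft_thresh(0.1839, 0.0715) = 0.1124
Iteration 4: beta = 0.6, y = 0.1124 + 0.6*(0.1124 - 0.0511) = 0.1492
  grad(y) = -0.8064, v = y - alpha*grad = 0.1932
  prox(v) = soft_thresh(0.1932, 0.0715) = 0.1217
f(x_4) = 4*0.1217^2 - 2*0.1217 + 1.31*|0.1217| = -0.0247


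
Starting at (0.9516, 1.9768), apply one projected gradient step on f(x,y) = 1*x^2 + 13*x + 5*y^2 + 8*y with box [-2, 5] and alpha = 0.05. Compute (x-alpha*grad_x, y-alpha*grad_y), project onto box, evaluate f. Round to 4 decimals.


Step 1: Compute gradient at (0.9516, 1.9768).
grad_x = 2*1*0.9516 + 13 = 14.9032
grad_y = 2*5*1.9768 + 8 = 27.768
Step 2: Gradient step.
x_raw = 0.9516 - 0.05*14.9032 = 0.2064
y_raw = 1.9768 - 0.05*27.768 = 0.5884
Step 3: Project onto [-2, 5].
x_proj = clip(0.2064) = 0.2064
y_proj = clip(0.5884) = 0.5884
Step 4: Evaluate f.
f(0.2064, 0.5884) = 9.1646


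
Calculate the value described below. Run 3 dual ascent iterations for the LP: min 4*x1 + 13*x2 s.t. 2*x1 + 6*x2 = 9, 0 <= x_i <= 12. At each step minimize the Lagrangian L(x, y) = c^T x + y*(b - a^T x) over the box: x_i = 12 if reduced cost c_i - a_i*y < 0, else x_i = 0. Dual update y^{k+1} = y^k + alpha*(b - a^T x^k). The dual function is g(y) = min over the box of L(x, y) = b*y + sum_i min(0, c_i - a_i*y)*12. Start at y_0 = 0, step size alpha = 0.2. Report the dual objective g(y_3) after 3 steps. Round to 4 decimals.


Dual ascent for LP: min 4*x1 + 13*x2, 2*x1 + 6*x2 = 9, 0 <= x_i <= 12
Step 1: y^k = 0.0, reduced costs: (4.0, 13.0)
  x^k = (0.0, 0.0), subgradient = b - a^T x = 9.0
  y^{k+1} = 0.0 + 0.2*9.0 = 1.8
Step 2: y^k = 1.8, reduced costs: (0.4, 2.2)
  x^k = (0.0, 0.0), subgradient = b - a^T x = 9.0
  y^{k+1} = 1.8 + 0.2*9.0 = 3.6
Step 3: y^k = 3.6, reduced costs: (-3.2, -8.6)
  x^k = (12.0, 12.0), subgradient = b - a^T x = -87.0
  y^{k+1} = 3.6 + 0.2*-87.0 = -13.8
Dual objective at y_3 = -13.8: reduced costs (31.6, 95.8), box minimizer x = (0.0, 0.0)
g(y_3) = b*y + (c1 - a1*y)*x1 + (c2 - a2*y)*x2 = 9*(-13.8) + 31.6*0.0 + 95.8*0.0 = -124.2 + 0.0 + 0.0 = -124.2


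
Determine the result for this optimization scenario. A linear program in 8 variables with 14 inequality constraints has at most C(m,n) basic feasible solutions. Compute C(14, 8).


Each vertex corresponds to some choice of n active constraints out of m, so the number of vertices is at most C(m, n) = m! / (n!(m-n)!).
m = 14, n = 8
Numerator: 14 * 13 * 12 * 11 * 10 * 9 * 8 * 7
Denominator: 8! = 40320
C(14, 8) = 3003


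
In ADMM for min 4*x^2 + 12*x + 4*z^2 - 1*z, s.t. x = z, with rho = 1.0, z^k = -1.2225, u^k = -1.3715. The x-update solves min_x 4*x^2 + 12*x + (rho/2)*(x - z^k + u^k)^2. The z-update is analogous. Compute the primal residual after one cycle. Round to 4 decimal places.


ADMM iteration with rho = 1.0, z^k = -1.2225, u^k = -1.3715
Step 1: x-update.
Minimize 4*x^2 + 12*x + (1.0/2)*(x + 1.2225 - 1.3715)^2
FOC: (2*4 + 1.0)*x = -12 + 1.0*(-1.2225 + 1.3715)
x^{k+1} = -1.3168
Step 2: z-update.
Minimize 4*z^2 - 1*z + (1.0/2)*(-1.3168 - z - 1.3715)^2
FOC: (2*4 + 1.0)*z = 1 + 1.0*(-1.3168 - 1.3715)
z^{k+1} = -0.1876
Step 3: u-update.
u^{k+1} = -1.3715 - 1.3168 + 0.1876 = -2.5007
Step 4: Primal residual = |-1.3168 + 0.1876| = 1.1292


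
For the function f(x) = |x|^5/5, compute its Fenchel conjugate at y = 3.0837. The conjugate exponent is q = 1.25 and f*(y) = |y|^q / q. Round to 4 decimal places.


The conjugate exponent q satisfies 1/p + 1/q = 1.
p = 5, so q = 5/(5 - 1) = 1.25
|y|^q = 3.0837^1.25 = 4.0864
f*(3.0837) = 4.0864 / 1.25 = 3.2691


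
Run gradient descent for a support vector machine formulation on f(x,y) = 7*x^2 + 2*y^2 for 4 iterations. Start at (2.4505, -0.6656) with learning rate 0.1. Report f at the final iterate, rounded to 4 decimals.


Gradient descent on f(x,y) = 7*x^2 + 2*y^2.
Starting point: (2.4505, -0.6656), alpha = 0.1
Step 1: grad_x = 2*7*2.4505 = 34.307, grad_y = 2*2*-0.6656 = -2.6624
  x_1 = 2.4505 - 0.1*34.307 = -0.9802
  y_1 = -0.6656 - 0.1*-2.6624 = -0.3994
Step 2: grad_x = 2*7*-0.9802 = -13.7228, grad_y = 2*2*-0.3994 = -1.5974
  x_2 = -0.9802 - 0.1*-13.7228 = 0.3921
  y_2 = -0.3994 - 0.1*-1.5974 = -0.2396
Step 3: grad_x = 2*7*0.3921 = 5.4891, grad_y = 2*2*-0.2396 = -0.9585
  x_3 = 0.3921 - 0.1*5.4891 = -0.1568
  y_3 = -0.2396 - 0.1*-0.9585 = -0.1438
Step 4: grad_x = 2*7*-0.1568 = -2.1956, grad_y = 2*2*-0.1438 = -0.5751
  x_4 = -0.1568 - 0.1*-2.1956 = 0.0627
  y_4 = -0.1438 - 0.1*-0.5751 = -0.0863
f(0.0627, -0.0863) = 7*0.0627^2 + 2*(-0.0863)^2 = 0.0424


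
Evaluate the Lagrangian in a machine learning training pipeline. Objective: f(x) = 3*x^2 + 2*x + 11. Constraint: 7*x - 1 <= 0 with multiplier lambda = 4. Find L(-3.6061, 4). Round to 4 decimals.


Step 1: Evaluate f(x).
f(-3.6061) = 3*(-3.6061)^2 + 2*(-3.6061) + 11 = 42.7997
Step 2: Evaluate g(x).
g(-3.6061) = 7*-3.6061 - 1 = -26.2427
Step 3: Compute Lagrangian.
L = 42.7997 + 4*-26.2427 = -62.1711


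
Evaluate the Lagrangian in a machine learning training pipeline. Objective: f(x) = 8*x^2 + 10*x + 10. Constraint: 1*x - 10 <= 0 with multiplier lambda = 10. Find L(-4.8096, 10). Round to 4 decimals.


Step 1: Evaluate f(x).
f(-4.8096) = 8*(-4.8096)^2 + 10*(-4.8096) + 10 = 146.962
Step 2: Evaluate g(x).
g(-4.8096) = 1*-4.8096 - 10 = -14.8096
Step 3: Compute Lagrangian.
L = 146.962 + 10*-14.8096 = -1.134


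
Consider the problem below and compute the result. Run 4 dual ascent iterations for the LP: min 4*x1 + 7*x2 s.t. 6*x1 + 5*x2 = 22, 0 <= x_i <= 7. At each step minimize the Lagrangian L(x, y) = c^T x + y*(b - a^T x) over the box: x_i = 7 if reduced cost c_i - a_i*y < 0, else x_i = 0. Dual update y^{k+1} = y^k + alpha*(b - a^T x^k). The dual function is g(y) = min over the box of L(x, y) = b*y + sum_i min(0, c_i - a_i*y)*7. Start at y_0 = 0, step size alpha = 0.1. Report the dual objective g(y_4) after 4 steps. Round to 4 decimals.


Dual ascent for LP: min 4*x1 + 7*x2, 6*x1 + 5*x2 = 22, 0 <= x_i <= 7
Step 1: y^k = 0.0, reduced costs: (4.0, 7.0)
  x^k = (0.0, 0.0), subgradient = b - a^T x = 22.0
  y^{k+1} = 0.0 + 0.1*22.0 = 2.2
Step 2: y^k = 2.2, reduced costs: (-9.2, -4.0)
  x^k = (7.0, 7.0), subgradient = b - a^T x = -55.0
  y^{k+1} = 2.2 + 0.1*-55.0 = -3.3
Step 3: y^k = -3.3, reduced costs: (23.8, 23.5)
  x^k = (0.0, 0.0), subgradient = b - a^T x = 22.0
  y^{k+1} = -3.3 + 0.1*22.0 = -1.1
Step 4: y^k = -1.1, reduced costs: (10.6, 12.5)
  x^k = (0.0, 0.0), subgradient = b - a^T x = 22.0
  y^{k+1} = -1.1 + 0.1*22.0 = 1.1
Dual objective at y_4 = 1.1: reduced costs (-2.6, 1.5), box minimizer x = (7.0, 0.0)
g(y_4) = b*y + (c1 - a1*y)*x1 + (c2 - a2*y)*x2 = 22*1.1 + (-2.6)*7.0 + 1.5*0.0 = 24.2 - 18.2 + 0.0 = 6.0


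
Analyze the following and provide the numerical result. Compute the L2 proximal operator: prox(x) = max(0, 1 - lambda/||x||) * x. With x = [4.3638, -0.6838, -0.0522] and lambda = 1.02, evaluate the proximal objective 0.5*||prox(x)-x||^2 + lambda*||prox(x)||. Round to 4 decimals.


Step 1: Compute ||x||.
||x|| = 4.4174
Step 2: Compute scaling factor.
scale = max(0, 1 - 1.02/4.4174) = 0.7691
Step 3: prox(x) = [3.3562, -0.5259, -0.0401]
||prox(x)|| = 3.3974
Step 4: Proximal objective.
0.5*||prox-x||^2 = 0.5202
lambda*||prox|| = 3.4653
Total = 3.9855


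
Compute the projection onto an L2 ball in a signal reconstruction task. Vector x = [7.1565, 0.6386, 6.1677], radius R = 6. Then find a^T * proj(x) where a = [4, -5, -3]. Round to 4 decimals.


Step 1: Compute ||x|| (intermediates to 6 decimals).
||x|| = sqrt(7.1565^2 + 0.6386^2 + 6.1677^2) = 9.469098
Step 2: Project.
Since ||x|| > R, scale = R/||x|| = 6/9.469098 = 0.63364, proj(x) = scale * x
proj(x) = [4.534645, 0.404643, 3.908101]
Step 3: Dot product.
a^T * proj(x) = 4*4.534645 - 5*0.404643 - 3*3.908101 = 4.3911


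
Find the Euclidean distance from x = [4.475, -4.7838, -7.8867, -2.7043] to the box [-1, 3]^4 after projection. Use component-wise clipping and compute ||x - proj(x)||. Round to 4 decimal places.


Project each component onto [-1, 3].
clip(4.475) = 3.0, clip(-4.7838) = -1.0, clip(-7.8867) = -1.0, clip(-2.7043) = -1.0
Projection = [3.0, -1.0, -1.0, -1.0]
Squared diffs: [2.1756, 14.3171, 47.4266, 2.9046]
Distance = sqrt(66.8239) = 8.1746


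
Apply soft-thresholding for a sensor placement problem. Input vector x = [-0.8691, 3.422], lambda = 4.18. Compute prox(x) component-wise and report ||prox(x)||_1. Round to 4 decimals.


Soft-thresholding with lambda = 4.18:
prox(-0.8691) = sign(-0.8691)*max(|-0.8691| - 4.18, 0) = 0.0
prox(3.422) = sign(3.422)*max(|3.422| - 4.18, 0) = 0.0
prox(x) = [0.0, 0.0]
||prox(x)||_1 = 0.0 + 0.0 = 0.0


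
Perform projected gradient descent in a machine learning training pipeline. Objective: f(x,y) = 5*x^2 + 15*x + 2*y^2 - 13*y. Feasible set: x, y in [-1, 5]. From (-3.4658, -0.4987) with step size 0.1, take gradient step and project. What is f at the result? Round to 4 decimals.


Step 1: Compute gradient at (-3.4658, -0.4987).
grad_x = 2*5*-3.4658 + 15 = -19.658
grad_y = 2*2*-0.4987 - 13 = -14.9948
Step 2: Gradient step.
x_raw = -3.4658 - 0.1*-19.658 = -1.5
y_raw = -0.4987 - 0.1*-14.9948 = 1.0008
Step 3: Project onto [-1, 5].
x_proj = clip(-1.5) = -1.0
y_proj = clip(1.0008) = 1.0008
Step 4: Evaluate f.
f(-1.0, 1.0008) = -21.007


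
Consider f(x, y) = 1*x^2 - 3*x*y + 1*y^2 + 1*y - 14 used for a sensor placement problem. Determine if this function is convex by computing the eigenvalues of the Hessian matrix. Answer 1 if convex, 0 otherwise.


The Hessian of f(x,y) = 1*x^2 - 3*x*y + 1*y^2 + 1*y - 14 is:
H = [[2, -3], [-3, 2]]
Trace = 2 + 2 = 4
Determinant = 2*2 - (-3)^2 = -5
Discriminant = (4)^2 - 4*-5 = 36.0
Eigenvalues: lambda_1 = -1.0, lambda_2 = 5.0
The function is not convex.

0


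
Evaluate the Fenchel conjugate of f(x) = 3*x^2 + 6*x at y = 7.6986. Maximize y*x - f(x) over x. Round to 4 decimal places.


f*(y) = sup_x {y*x - a*x^2 - b*x} = sup_x {(y-b)*x - a*x^2}
FOC: (y - b) - 2a*x = 0 => x* = (y - b)/(2a)
x* = (7.6986 - 6)/(2*3) = 0.2831
f*(7.6986) = (y-b)^2/(4a) = (7.6986 - 6)^2/(4*3)
= 2.8852/12 = 0.2404


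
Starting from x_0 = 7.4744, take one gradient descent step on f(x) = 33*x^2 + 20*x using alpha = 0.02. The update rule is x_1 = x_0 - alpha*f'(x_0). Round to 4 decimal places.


We compute the gradient at x_0 and apply the update.
f'(x) = 66*x + 20
f'(7.4744) = 66*7.4744 + 20 = 513.3104
x_1 = 7.4744 - 0.02*513.3104 = -2.7918


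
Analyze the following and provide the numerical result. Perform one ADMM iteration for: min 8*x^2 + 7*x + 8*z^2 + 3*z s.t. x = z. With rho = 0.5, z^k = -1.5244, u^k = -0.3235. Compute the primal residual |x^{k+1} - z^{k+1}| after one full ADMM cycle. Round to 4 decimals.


ADMM iteration with rho = 0.5, z^k = -1.5244, u^k = -0.3235
Step 1: x-update.
Minimize 8*x^2 + 7*x + (0.5/2)*(x + 1.5244 - 0.3235)^2
FOC: (2*8 + 0.5)*x = -7 + 0.5*(-1.5244 + 0.3235)
x^{k+1} = -0.4606
Step 2: z-update.
Minimize 8*z^2 + 3*z + (0.5/2)*(-0.4606 - z - 0.3235)^2
FOC: (2*8 + 0.5)*z = -3 + 0.5*(-0.4606 - 0.3235)
z^{k+1} = -0.2056
Step 3: u-update.
u^{k+1} = -0.3235 - 0.4606 + 0.2056 = -0.5786
Step 4: Primal residual = |-0.4606 + 0.2056| = 0.2551


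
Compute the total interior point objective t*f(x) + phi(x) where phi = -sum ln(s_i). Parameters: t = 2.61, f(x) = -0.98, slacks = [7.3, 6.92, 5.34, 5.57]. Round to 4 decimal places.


Step 1: Compute log-barrier.
ln values: [1.9879, 1.9344, 1.6752, 1.7174]
phi = -(1.9879 + 1.9344 + 1.6752 + 1.7174) = -7.3149
Step 2: Compute augmented objective.
t*f(x) = 2.61*-0.98 = -2.5578
Total = -2.5578 - 7.3149 = -9.8727


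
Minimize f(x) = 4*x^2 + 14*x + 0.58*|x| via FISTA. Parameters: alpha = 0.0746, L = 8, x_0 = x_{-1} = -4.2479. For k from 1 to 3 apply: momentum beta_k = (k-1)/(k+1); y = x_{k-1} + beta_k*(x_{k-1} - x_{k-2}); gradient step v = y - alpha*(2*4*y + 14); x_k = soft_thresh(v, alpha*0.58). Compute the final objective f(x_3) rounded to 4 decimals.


FISTA on f(x) = 4*x^2 + 14*x + 0.58*|x|
L = 8, alpha = 0.0746
Iteration 1: beta = 0.0, y = -4.2479 + 0.0*(-4.2479 + 4.2479) = -4.2479
  grad(y) = -19.9832, v = y - alpha*grad = -2.7572
  prox(v) = soft_thresh(-2.7572, 0.0433) = -2.7139
Iteration 2: beta = 0.3333, y = -2.7139 + 0.3333*(-2.7139 + 4.2479) = -2.2025
  grad(y) = -3.6204, v = y - alpha*grad = -1.9325
  prox(v) = soft_thresh(-1.9325, 0.0433) = -1.8892
Iteration 3: beta = 0.5, y = -1.8892 + 0.5*(-1.8892 + 2.7139) = -1.4769
  grad(y) = 2.1852, v = y - alpha*grad = -1.6399
  prox(v) = soft_thresh(-1.6399, 0.0433) = -1.5966
f(x_3) = 4*(-1.5966)^2 + 14*(-1.5966) + 0.58*|-1.5966| = -11.2298


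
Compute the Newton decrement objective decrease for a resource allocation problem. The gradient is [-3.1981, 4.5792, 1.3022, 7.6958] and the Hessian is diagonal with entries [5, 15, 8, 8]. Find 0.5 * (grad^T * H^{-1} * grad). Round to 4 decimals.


Step 1: H is diagonal, so H^(-1) * g = [-0.6396, 0.3053, 0.1628, 0.962].
Step 2: g^T H^(-1) g = sum_i g_i^2 / H_ii
  = (-3.1981)^2/5 + (4.5792)^2/15 + (1.3022)^2/8 + (7.6958)^2/8
  = 2.0456 + 1.3979 + 0.212 + 7.4032 = 11.0586
Step 3: Objective decrease = 0.5 * g^T H^(-1) g = 5.5293


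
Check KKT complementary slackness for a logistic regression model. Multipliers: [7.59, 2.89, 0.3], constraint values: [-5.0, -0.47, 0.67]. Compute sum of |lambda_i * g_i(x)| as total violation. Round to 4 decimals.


KKT complementary slackness check:
lambda_1 * g_1 = 7.59 * -5.0 = -37.95
lambda_2 * g_2 = 2.89 * -0.47 = -1.3583
lambda_3 * g_3 = 0.3 * 0.67 = 0.201
Total violation = 37.95 + 1.3583 + 0.201 = 39.5093


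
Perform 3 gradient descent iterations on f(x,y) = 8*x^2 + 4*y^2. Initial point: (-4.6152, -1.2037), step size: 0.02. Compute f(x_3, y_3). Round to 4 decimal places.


Gradient descent on f(x,y) = 8*x^2 + 4*y^2.
Starting point: (-4.6152, -1.2037), alpha = 0.02
Step 1: grad_x = 2*8*-4.6152 = -73.8432, grad_y = 2*4*-1.2037 = -9.6296
  x_1 = -4.6152 - 0.02*-73.8432 = -3.1383
  y_1 = -1.2037 - 0.02*-9.6296 = -1.0111
Step 2: grad_x = 2*8*-3.1383 = -50.2134, grad_y = 2*4*-1.0111 = -8.0889
  x_2 = -3.1383 - 0.02*-50.2134 = -2.1341
  y_2 = -1.0111 - 0.02*-8.0889 = -0.8493
Step 3: grad_x = 2*8*-2.1341 = -34.1451, grad_y = 2*4*-0.8493 = -6.7946
  x_3 = -2.1341 - 0.02*-34.1451 = -1.4512
  y_3 = -0.8493 - 0.02*-6.7946 = -0.7134
f(-1.4512, -0.7134) = 8*(-1.4512)^2 + 4*(-0.7134)^2 = 18.883


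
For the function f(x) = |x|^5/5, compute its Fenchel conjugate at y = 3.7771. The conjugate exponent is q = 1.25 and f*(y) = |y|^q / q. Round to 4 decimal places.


The conjugate exponent q satisfies 1/p + 1/q = 1.
p = 5, so q = 5/(5 - 1) = 1.25
|y|^q = 3.7771^1.25 = 5.2656
f*(3.7771) = 5.2656 / 1.25 = 4.2125


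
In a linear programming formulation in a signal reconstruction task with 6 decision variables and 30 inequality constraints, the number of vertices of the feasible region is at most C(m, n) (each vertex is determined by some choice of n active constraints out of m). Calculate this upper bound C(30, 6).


Each vertex corresponds to some choice of n active constraints out of m, so the number of vertices is at most C(m, n) = m! / (n!(m-n)!).
m = 30, n = 6
Numerator: 30 * 29 * 28 * 27 * 26 * 25
Denominator: 6! = 720
C(30, 6) = 593775


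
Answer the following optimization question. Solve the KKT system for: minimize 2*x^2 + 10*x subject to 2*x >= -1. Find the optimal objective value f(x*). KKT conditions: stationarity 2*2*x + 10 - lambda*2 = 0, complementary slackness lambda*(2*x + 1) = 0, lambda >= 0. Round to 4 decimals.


Step 1: Try lambda = 0 (constraint inactive).
x_unc = -10/(2*2) = -2.5
Check: 2*-2.5 = -5.0 < -1 -- violated!
Step 2: Constraint must be active: 2*x = -1
x* = -1/2 = -0.5
lambda = (2*2*(-0.5) + 10)/2 = 4.0
Step 3: Compute optimal value.
f(x*) = 2*(-0.5)^2 + 10*(-0.5) = -4.5


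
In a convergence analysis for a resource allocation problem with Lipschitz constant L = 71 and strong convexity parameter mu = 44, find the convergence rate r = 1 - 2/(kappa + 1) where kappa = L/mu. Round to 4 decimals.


Step 1: Compute the condition number.
kappa = L/mu = 71/44 = 1.6136
Step 2: Compute the convergence rate.
r = 1 - 2/(kappa + 1) = 1 - 2*mu/(L + mu) = (L - mu)/(L + mu) = 27/115 = 0.2348


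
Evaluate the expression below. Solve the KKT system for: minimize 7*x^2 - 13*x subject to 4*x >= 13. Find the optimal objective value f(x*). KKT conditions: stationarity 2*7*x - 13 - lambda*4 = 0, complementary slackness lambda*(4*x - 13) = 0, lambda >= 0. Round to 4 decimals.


Step 1: Try lambda = 0 (constraint inactive).
x_unc = 13/(2*7) = 0.9286
Check: 4*0.9286 = 3.7144 < 13 -- violated!
Step 2: Constraint must be active: 4*x = 13
x* = 13/4 = 3.25
lambda = (2*7*3.25 - 13)/4 = 8.125
Step 3: Compute optimal value.
f(x*) = 7*3.25^2 - 13*3.25 = 31.6875


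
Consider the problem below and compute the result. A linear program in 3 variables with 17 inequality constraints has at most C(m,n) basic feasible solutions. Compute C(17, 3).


Each vertex corresponds to some choice of n active constraints out of m, so the number of vertices is at most C(m, n) = m! / (n!(m-n)!).
m = 17, n = 3
Numerator: 17 * 16 * 15
Denominator: 3! = 6
C(17, 3) = 680


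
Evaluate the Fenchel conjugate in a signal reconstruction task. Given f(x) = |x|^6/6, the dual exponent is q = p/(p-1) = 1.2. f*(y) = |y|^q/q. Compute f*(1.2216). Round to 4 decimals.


The conjugate exponent q satisfies 1/p + 1/q = 1.
p = 6, so q = 6/(6 - 1) = 1.2
|y|^q = 1.2216^1.2 = 1.2715
f*(1.2216) = 1.2715 / 1.2 = 1.0596


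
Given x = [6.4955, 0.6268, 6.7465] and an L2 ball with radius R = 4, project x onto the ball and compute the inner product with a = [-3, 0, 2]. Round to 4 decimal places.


Step 1: Compute ||x|| (intermediates to 6 decimals).
||x|| = sqrt(6.4955^2 + 0.6268^2 + 6.7465^2) = 9.386142
Step 2: Project.
Since ||x|| > R, scale = R/||x|| = 4/9.386142 = 0.42616, proj(x) = scale * x
proj(x) = [2.768122, 0.267117, 2.875088]
Step 3: Dot product.
a^T * proj(x) = -3*2.768122 + 0*0.267117 + 2*2.875088 = -2.5542
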